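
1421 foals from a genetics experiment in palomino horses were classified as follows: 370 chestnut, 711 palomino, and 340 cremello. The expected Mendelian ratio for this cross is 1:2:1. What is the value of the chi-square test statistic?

1.267

Expected counts for N = 1421 under a 1:2:1 ratio (total parts = 4):
  chestnut: 1421 × 1/4 = 355.25
  palomino: 1421 × 2/4 = 710.5
  cremello: 1421 × 1/4 = 355.25
χ² = Σ (O − E)² / E
  chestnut: (370 − 355.25)² / 355.25 = 0.6124
  palomino: (711 − 710.5)² / 710.5 = 0.0004
  cremello: (340 − 355.25)² / 355.25 = 0.6546
χ² = 0.6124 + 0.0004 + 0.6546 = 1.2674 ≈ 1.267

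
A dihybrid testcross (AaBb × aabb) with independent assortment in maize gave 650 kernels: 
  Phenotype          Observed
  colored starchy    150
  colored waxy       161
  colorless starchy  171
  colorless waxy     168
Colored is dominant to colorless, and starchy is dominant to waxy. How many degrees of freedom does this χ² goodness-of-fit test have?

A dihybrid testcross with independent assortment gives a 1:1:1:1 ratio.
A goodness-of-fit test with 4 phenotype classes has df = 4 − 1 = 3.

3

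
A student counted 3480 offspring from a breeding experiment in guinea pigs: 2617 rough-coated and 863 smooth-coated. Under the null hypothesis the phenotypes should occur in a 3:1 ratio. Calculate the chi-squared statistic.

Expected counts for N = 3480 under a 3:1 ratio (total parts = 4):
  rough-coated: 3480 × 3/4 = 2610
  smooth-coated: 3480 × 1/4 = 870
χ² = Σ (O − E)² / E
  rough-coated: (2617 − 2610)² / 2610 = 0.0188
  smooth-coated: (863 − 870)² / 870 = 0.0563
χ² = 0.0188 + 0.0563 = 0.0751 ≈ 0.075

0.075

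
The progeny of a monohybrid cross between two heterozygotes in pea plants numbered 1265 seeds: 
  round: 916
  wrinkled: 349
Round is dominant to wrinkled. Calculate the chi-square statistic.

For a monohybrid cross between heterozygotes with complete dominance, the expected phenotypic ratio is 3:1.
Total ratio parts = 4. Expected numbers out of 1265:
  round: 1265 × 3/4 = 948.75
  wrinkled: 1265 × 1/4 = 316.25
χ² = Σ (O − E)² / E
  round: (916 − 948.75)² / 948.75 = 1.1305
  wrinkled: (349 − 316.25)² / 316.25 = 3.3915
χ² = 1.1305 + 3.3915 = 4.522

4.522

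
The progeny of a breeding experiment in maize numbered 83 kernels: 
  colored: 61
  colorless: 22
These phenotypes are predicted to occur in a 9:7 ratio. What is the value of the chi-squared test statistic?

10.029

The 9:7 ratio has 16 parts, so with N = 83 the expected counts are:
  colored: 83 × 9/16 = 46.6875
  colorless: 83 × 7/16 = 36.3125
χ² = Σ (O − E)² / E
  colored: (61 − 46.6875)² / 46.6875 = 4.3876
  colorless: (22 − 36.3125)² / 36.3125 = 5.6412
χ² = 4.3876 + 5.6412 = 10.0288 ≈ 10.029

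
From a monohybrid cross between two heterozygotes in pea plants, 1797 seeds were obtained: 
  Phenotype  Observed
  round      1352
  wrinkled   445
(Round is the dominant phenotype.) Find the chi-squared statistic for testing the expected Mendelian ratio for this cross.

0.054

For a monohybrid cross between heterozygotes with complete dominance, the expected phenotypic ratio is 3:1.
Under the 3:1 hypothesis (Σ ratio = 4, N = 1797):
  round: 1797 × 3/4 = 1347.75
  wrinkled: 1797 × 1/4 = 449.25
χ² = Σ (O − E)² / E
  round: (1352 − 1347.75)² / 1347.75 = 0.0134
  wrinkled: (445 − 449.25)² / 449.25 = 0.0402
χ² = 0.0134 + 0.0402 = 0.0536 ≈ 0.054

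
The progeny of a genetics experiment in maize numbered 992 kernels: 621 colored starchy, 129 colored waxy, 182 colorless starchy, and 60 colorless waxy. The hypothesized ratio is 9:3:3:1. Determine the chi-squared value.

Total ratio parts = 16. Expected numbers out of 992:
  colored starchy: 992 × 9/16 = 558
  colored waxy: 992 × 3/16 = 186
  colorless starchy: 992 × 3/16 = 186
  colorless waxy: 992 × 1/16 = 62
χ² = Σ (O − E)² / E
  colored starchy: (621 − 558)² / 558 = 7.1129
  colored waxy: (129 − 186)² / 186 = 17.4677
  colorless starchy: (182 − 186)² / 186 = 0.0860
  colorless waxy: (60 − 62)² / 62 = 0.0645
χ² = 7.1129 + 17.4677 + 0.0860 + 0.0645 = 24.7311 ≈ 24.731

24.731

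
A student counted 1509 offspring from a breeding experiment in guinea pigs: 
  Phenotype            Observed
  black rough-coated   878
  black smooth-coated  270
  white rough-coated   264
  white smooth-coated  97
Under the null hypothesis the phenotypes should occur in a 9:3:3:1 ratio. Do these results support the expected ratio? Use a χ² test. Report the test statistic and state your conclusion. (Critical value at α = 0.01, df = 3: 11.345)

2.939; consistent

Total ratio parts = 16. Expected numbers out of 1509:
  black rough-coated: 1509 × 9/16 = 848.8125
  black smooth-coated: 1509 × 3/16 = 282.9375
  white rough-coated: 1509 × 3/16 = 282.9375
  white smooth-coated: 1509 × 1/16 = 94.3125
χ² = Σ (O − E)² / E
  black rough-coated: (878 − 848.8125)² / 848.8125 = 1.0036
  black smooth-coated: (270 − 282.9375)² / 282.9375 = 0.5916
  white rough-coated: (264 − 282.9375)² / 282.9375 = 1.2675
  white smooth-coated: (97 − 94.3125)² / 94.3125 = 0.0766
χ² = 1.0036 + 0.5916 + 1.2675 + 0.0766 = 2.9393 ≈ 2.939
Degrees of freedom = 4 − 1 = 3; critical value at α = 0.01 is 11.345.
Since 2.939 < 11.345, we fail to reject the null hypothesis — the data are consistent with the 9:3:3:1 ratio.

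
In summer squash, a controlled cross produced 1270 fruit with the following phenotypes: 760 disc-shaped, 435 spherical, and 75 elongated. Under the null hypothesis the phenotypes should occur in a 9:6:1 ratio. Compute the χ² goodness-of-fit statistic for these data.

6.728

Total ratio parts = 16. Expected numbers out of 1270:
  disc-shaped: 1270 × 9/16 = 714.375
  spherical: 1270 × 6/16 = 476.25
  elongated: 1270 × 1/16 = 79.375
χ² = Σ (O − E)² / E
  disc-shaped: (760 − 714.375)² / 714.375 = 2.9139
  spherical: (435 − 476.25)² / 476.25 = 3.5728
  elongated: (75 − 79.375)² / 79.375 = 0.2411
χ² = 2.9139 + 3.5728 + 0.2411 = 6.7278 ≈ 6.728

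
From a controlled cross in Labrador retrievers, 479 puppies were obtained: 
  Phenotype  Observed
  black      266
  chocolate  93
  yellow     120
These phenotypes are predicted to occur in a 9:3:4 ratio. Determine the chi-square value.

0.158

Total ratio parts = 16. Expected numbers out of 479:
  black: 479 × 9/16 = 269.4375
  chocolate: 479 × 3/16 = 89.8125
  yellow: 479 × 4/16 = 119.75
χ² = Σ (O − E)² / E
  black: (266 − 269.4375)² / 269.4375 = 0.0439
  chocolate: (93 − 89.8125)² / 89.8125 = 0.1131
  yellow: (120 − 119.75)² / 119.75 = 0.0005
χ² = 0.0439 + 0.1131 + 0.0005 = 0.1575 ≈ 0.158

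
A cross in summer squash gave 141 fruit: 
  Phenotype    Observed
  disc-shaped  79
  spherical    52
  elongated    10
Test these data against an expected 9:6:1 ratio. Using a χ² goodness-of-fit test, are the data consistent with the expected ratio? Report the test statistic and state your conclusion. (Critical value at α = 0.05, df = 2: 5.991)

0.176; consistent

Under the 9:6:1 hypothesis (Σ ratio = 16, N = 141):
  disc-shaped: 141 × 9/16 = 79.3125
  spherical: 141 × 6/16 = 52.875
  elongated: 141 × 1/16 = 8.8125
χ² = Σ (O − E)² / E
  disc-shaped: (79 − 79.3125)² / 79.3125 = 0.0012
  spherical: (52 − 52.875)² / 52.875 = 0.0145
  elongated: (10 − 8.8125)² / 8.8125 = 0.1600
χ² = 0.0012 + 0.0145 + 0.1600 = 0.1757 ≈ 0.176
Degrees of freedom = 3 − 1 = 2; critical value at α = 0.05 is 5.991.
Since 0.176 < 5.991, we fail to reject the null hypothesis — the data are consistent with the 9:6:1 ratio.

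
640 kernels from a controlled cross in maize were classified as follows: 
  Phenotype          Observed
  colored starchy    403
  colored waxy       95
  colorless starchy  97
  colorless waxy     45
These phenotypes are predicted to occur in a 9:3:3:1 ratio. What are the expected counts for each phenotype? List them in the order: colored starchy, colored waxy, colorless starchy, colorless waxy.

The 9:3:3:1 ratio has 16 parts, so with N = 640 the expected counts are:
  colored starchy: 640 × 9/16 = 360
  colored waxy: 640 × 3/16 = 120
  colorless starchy: 640 × 3/16 = 120
  colorless waxy: 640 × 1/16 = 40

360, 120, 120, 40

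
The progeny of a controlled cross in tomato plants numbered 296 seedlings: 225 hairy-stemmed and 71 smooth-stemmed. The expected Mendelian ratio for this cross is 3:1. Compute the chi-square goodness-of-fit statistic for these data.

0.162

Expected counts for N = 296 under a 3:1 ratio (total parts = 4):
  hairy-stemmed: 296 × 3/4 = 222
  smooth-stemmed: 296 × 1/4 = 74
χ² = Σ (O − E)² / E
  hairy-stemmed: (225 − 222)² / 222 = 0.0405
  smooth-stemmed: (71 − 74)² / 74 = 0.1216
χ² = 0.0405 + 0.1216 = 0.1621 ≈ 0.162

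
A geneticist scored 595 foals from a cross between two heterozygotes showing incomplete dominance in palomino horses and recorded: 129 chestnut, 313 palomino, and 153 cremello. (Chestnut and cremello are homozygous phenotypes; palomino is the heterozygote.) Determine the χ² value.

3.551

With incomplete dominance, a heterozygote × heterozygote cross gives a 1:2:1 phenotypic ratio.
The 1:2:1 ratio has 4 parts, so with N = 595 the expected counts are:
  chestnut: 595 × 1/4 = 148.75
  palomino: 595 × 2/4 = 297.5
  cremello: 595 × 1/4 = 148.75
χ² = Σ (O − E)² / E
  chestnut: (129 − 148.75)² / 148.75 = 2.6223
  palomino: (313 − 297.5)² / 297.5 = 0.8076
  cremello: (153 − 148.75)² / 148.75 = 0.1214
χ² = 2.6223 + 0.8076 + 0.1214 = 3.5513 ≈ 3.551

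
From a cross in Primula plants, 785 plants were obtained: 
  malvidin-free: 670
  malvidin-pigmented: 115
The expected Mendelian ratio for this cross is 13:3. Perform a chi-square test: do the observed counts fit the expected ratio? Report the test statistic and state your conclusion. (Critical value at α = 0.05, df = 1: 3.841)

Expected counts for N = 785 under a 13:3 ratio (total parts = 16):
  malvidin-free: 785 × 13/16 = 637.8125
  malvidin-pigmented: 785 × 3/16 = 147.1875
χ² = Σ (O − E)² / E
  malvidin-free: (670 − 637.8125)² / 637.8125 = 1.6244
  malvidin-pigmented: (115 − 147.1875)² / 147.1875 = 7.0389
χ² = 1.6244 + 7.0389 = 8.6633 ≈ 8.663
Degrees of freedom = 2 − 1 = 1; critical value at α = 0.05 is 3.841.
Since 8.663 > 3.841, we reject the null hypothesis — the data do not fit the 13:3 ratio.

8.663; not consistent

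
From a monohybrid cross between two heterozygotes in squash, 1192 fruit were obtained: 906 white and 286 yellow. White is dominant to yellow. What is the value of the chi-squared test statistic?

For a monohybrid cross between heterozygotes with complete dominance, the expected phenotypic ratio is 3:1.
Under the 3:1 hypothesis (Σ ratio = 4, N = 1192):
  white: 1192 × 3/4 = 894
  yellow: 1192 × 1/4 = 298
χ² = Σ (O − E)² / E
  white: (906 − 894)² / 894 = 0.1611
  yellow: (286 − 298)² / 298 = 0.4832
χ² = 0.1611 + 0.4832 = 0.6443 ≈ 0.644

0.644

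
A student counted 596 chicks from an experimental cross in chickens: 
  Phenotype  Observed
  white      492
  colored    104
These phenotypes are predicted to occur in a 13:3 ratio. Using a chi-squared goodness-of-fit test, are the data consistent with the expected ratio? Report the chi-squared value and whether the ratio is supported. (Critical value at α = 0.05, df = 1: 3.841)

0.662; consistent

Total ratio parts = 16. Expected numbers out of 596:
  white: 596 × 13/16 = 484.25
  colored: 596 × 3/16 = 111.75
χ² = Σ (O − E)² / E
  white: (492 − 484.25)² / 484.25 = 0.1240
  colored: (104 − 111.75)² / 111.75 = 0.5375
χ² = 0.1240 + 0.5375 = 0.6615 ≈ 0.662
Degrees of freedom = 2 − 1 = 1; critical value at α = 0.05 is 3.841.
Since 0.662 < 3.841, we fail to reject the null hypothesis — the data are consistent with the 13:3 ratio.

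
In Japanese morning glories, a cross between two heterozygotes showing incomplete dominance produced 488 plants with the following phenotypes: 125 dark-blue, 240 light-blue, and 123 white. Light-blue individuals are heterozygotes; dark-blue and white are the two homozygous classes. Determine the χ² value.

With incomplete dominance, a heterozygote × heterozygote cross gives a 1:2:1 phenotypic ratio.
Total ratio parts = 4. Expected numbers out of 488:
  dark-blue: 488 × 1/4 = 122
  light-blue: 488 × 2/4 = 244
  white: 488 × 1/4 = 122
χ² = Σ (O − E)² / E
  dark-blue: (125 − 122)² / 122 = 0.0738
  light-blue: (240 − 244)² / 244 = 0.0656
  white: (123 − 122)² / 122 = 0.0082
χ² = 0.0738 + 0.0656 + 0.0082 = 0.1476 ≈ 0.148

0.148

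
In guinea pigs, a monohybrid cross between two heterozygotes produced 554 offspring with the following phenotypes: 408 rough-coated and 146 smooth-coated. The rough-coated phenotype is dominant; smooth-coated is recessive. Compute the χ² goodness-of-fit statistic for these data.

0.542

For a monohybrid cross between heterozygotes with complete dominance, the expected phenotypic ratio is 3:1.
Under the 3:1 hypothesis (Σ ratio = 4, N = 554):
  rough-coated: 554 × 3/4 = 415.5
  smooth-coated: 554 × 1/4 = 138.5
χ² = Σ (O − E)² / E
  rough-coated: (408 − 415.5)² / 415.5 = 0.1354
  smooth-coated: (146 − 138.5)² / 138.5 = 0.4061
χ² = 0.1354 + 0.4061 = 0.5415 ≈ 0.542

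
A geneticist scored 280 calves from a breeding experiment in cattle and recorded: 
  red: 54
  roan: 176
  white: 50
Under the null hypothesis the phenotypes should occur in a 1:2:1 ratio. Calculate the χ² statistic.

Under the 1:2:1 hypothesis (Σ ratio = 4, N = 280):
  red: 280 × 1/4 = 70
  roan: 280 × 2/4 = 140
  white: 280 × 1/4 = 70
χ² = Σ (O − E)² / E
  red: (54 − 70)² / 70 = 3.6571
  roan: (176 − 140)² / 140 = 9.2571
  white: (50 − 70)² / 70 = 5.7143
χ² = 3.6571 + 9.2571 + 5.7143 = 18.6285 ≈ 18.629

18.629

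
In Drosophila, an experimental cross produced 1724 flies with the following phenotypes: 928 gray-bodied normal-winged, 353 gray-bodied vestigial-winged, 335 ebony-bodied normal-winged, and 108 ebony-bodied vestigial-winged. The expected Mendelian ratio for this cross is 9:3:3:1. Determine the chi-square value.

4.963

The 9:3:3:1 ratio has 16 parts, so with N = 1724 the expected counts are:
  gray-bodied normal-winged: 1724 × 9/16 = 969.75
  gray-bodied vestigial-winged: 1724 × 3/16 = 323.25
  ebony-bodied normal-winged: 1724 × 3/16 = 323.25
  ebony-bodied vestigial-winged: 1724 × 1/16 = 107.75
χ² = Σ (O − E)² / E
  gray-bodied normal-winged: (928 − 969.75)² / 969.75 = 1.7974
  gray-bodied vestigial-winged: (353 − 323.25)² / 323.25 = 2.7380
  ebony-bodied normal-winged: (335 − 323.25)² / 323.25 = 0.4271
  ebony-bodied vestigial-winged: (108 − 107.75)² / 107.75 = 0.0006
χ² = 1.7974 + 2.7380 + 0.4271 + 0.0006 = 4.9631 ≈ 4.963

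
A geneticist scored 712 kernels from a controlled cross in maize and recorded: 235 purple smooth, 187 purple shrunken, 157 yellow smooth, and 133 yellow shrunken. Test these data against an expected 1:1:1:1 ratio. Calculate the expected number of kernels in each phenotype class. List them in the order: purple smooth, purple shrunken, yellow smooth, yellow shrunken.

Total ratio parts = 4. Expected numbers out of 712:
  purple smooth: 712 × 1/4 = 178
  purple shrunken: 712 × 1/4 = 178
  yellow smooth: 712 × 1/4 = 178
  yellow shrunken: 712 × 1/4 = 178

178, 178, 178, 178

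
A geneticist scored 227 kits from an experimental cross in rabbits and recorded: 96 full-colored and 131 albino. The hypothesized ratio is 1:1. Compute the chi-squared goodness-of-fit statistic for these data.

5.396

Under the 1:1 hypothesis (Σ ratio = 2, N = 227):
  full-colored: 227 × 1/2 = 113.5
  albino: 227 × 1/2 = 113.5
χ² = Σ (O − E)² / E
  full-colored: (96 − 113.5)² / 113.5 = 2.6982
  albino: (131 − 113.5)² / 113.5 = 2.6982
χ² = 2.6982 + 2.6982 = 5.3964 ≈ 5.396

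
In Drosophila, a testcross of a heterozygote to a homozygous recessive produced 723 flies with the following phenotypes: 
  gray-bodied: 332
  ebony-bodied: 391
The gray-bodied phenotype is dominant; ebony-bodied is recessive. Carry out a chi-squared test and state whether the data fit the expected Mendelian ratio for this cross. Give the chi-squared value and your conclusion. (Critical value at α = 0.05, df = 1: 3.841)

A testcross of a heterozygote (Aa × aa) gives a 1:1 phenotypic ratio.
Expected counts for N = 723 under a 1:1 ratio (total parts = 2):
  gray-bodied: 723 × 1/2 = 361.5
  ebony-bodied: 723 × 1/2 = 361.5
χ² = Σ (O − E)² / E
  gray-bodied: (332 − 361.5)² / 361.5 = 2.4073
  ebony-bodied: (391 − 361.5)² / 361.5 = 2.4073
χ² = 2.4073 + 2.4073 = 4.8146 ≈ 4.815
Degrees of freedom = 2 − 1 = 1; critical value at α = 0.05 is 3.841.
Since 4.815 > 3.841, we reject the null hypothesis — the data do not fit the 1:1 ratio.

4.815; not consistent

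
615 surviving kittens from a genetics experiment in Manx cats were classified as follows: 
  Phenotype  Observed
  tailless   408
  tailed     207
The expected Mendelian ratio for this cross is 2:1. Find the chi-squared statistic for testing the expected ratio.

0.029

Under the 2:1 hypothesis (Σ ratio = 3, N = 615):
  tailless: 615 × 2/3 = 410
  tailed: 615 × 1/3 = 205
χ² = Σ (O − E)² / E
  tailless: (408 − 410)² / 410 = 0.0098
  tailed: (207 − 205)² / 205 = 0.0195
χ² = 0.0098 + 0.0195 = 0.0293 ≈ 0.029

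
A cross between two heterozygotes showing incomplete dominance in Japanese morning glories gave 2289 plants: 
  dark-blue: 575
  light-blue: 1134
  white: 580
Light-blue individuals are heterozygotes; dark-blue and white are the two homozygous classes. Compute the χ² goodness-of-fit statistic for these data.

0.215

With incomplete dominance, a heterozygote × heterozygote cross gives a 1:2:1 phenotypic ratio.
Expected counts for N = 2289 under a 1:2:1 ratio (total parts = 4):
  dark-blue: 2289 × 1/4 = 572.25
  light-blue: 2289 × 2/4 = 1144.5
  white: 2289 × 1/4 = 572.25
χ² = Σ (O − E)² / E
  dark-blue: (575 − 572.25)² / 572.25 = 0.0132
  light-blue: (1134 − 1144.5)² / 1144.5 = 0.0963
  white: (580 − 572.25)² / 572.25 = 0.1050
χ² = 0.0132 + 0.0963 + 0.1050 = 0.2145 ≈ 0.215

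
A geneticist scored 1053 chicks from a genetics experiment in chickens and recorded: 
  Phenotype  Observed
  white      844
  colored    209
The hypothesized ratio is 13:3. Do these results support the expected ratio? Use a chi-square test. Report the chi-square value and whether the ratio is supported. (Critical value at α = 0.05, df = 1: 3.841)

0.833; consistent

The 13:3 ratio has 16 parts, so with N = 1053 the expected counts are:
  white: 1053 × 13/16 = 855.5625
  colored: 1053 × 3/16 = 197.4375
χ² = Σ (O − E)² / E
  white: (844 − 855.5625)² / 855.5625 = 0.1563
  colored: (209 − 197.4375)² / 197.4375 = 0.6771
χ² = 0.1563 + 0.6771 = 0.8334 ≈ 0.833
Degrees of freedom = 2 − 1 = 1; critical value at α = 0.05 is 3.841.
Since 0.833 < 3.841, we fail to reject the null hypothesis — the data are consistent with the 13:3 ratio.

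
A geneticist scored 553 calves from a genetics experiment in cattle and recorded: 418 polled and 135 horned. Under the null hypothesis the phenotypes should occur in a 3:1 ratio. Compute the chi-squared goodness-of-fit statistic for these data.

Total ratio parts = 4. Expected numbers out of 553:
  polled: 553 × 3/4 = 414.75
  horned: 553 × 1/4 = 138.25
χ² = Σ (O − E)² / E
  polled: (418 − 414.75)² / 414.75 = 0.0255
  horned: (135 − 138.25)² / 138.25 = 0.0764
χ² = 0.0255 + 0.0764 = 0.1019 ≈ 0.102

0.102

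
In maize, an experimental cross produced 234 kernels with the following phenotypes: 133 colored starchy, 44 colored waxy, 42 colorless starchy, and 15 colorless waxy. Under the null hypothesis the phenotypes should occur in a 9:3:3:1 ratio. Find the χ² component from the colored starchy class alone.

The 9:3:3:1 ratio has 16 parts, so with N = 234 the expected counts are:
  colored starchy: 234 × 9/16 = 131.625
  colored waxy: 234 × 3/16 = 43.875
  colorless starchy: 234 × 3/16 = 43.875
  colorless waxy: 234 × 1/16 = 14.625
Contribution of colored starchy: (133 − 131.625)² / 131.625 = 0.0144

0.014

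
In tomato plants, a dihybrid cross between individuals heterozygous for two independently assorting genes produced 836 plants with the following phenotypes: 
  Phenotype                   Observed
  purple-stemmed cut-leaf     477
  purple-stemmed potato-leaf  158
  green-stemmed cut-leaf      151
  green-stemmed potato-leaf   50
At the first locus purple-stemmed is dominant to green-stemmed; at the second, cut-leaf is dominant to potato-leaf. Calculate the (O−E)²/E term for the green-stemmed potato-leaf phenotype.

A dihybrid F₂ with independent assortment and complete dominance at both loci gives a 9:3:3:1 phenotypic ratio.
Total ratio parts = 16. Expected numbers out of 836:
  purple-stemmed cut-leaf: 836 × 9/16 = 470.25
  purple-stemmed potato-leaf: 836 × 3/16 = 156.75
  green-stemmed cut-leaf: 836 × 3/16 = 156.75
  green-stemmed potato-leaf: 836 × 1/16 = 52.25
Contribution of green-stemmed potato-leaf: (50 − 52.25)² / 52.25 = 0.0969

0.097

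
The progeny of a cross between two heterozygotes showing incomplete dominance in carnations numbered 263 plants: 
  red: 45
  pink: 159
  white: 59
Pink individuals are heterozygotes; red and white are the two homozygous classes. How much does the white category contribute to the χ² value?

With incomplete dominance, a heterozygote × heterozygote cross gives a 1:2:1 phenotypic ratio.
Total ratio parts = 4. Expected numbers out of 263:
  red: 263 × 1/4 = 65.75
  pink: 263 × 2/4 = 131.5
  white: 263 × 1/4 = 65.75
Contribution of white: (59 − 65.75)² / 65.75 = 0.6930

0.693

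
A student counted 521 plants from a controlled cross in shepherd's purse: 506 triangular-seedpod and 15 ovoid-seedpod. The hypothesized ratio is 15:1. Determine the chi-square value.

Total ratio parts = 16. Expected numbers out of 521:
  triangular-seedpod: 521 × 15/16 = 488.4375
  ovoid-seedpod: 521 × 1/16 = 32.5625
χ² = Σ (O − E)² / E
  triangular-seedpod: (506 − 488.4375)² / 488.4375 = 0.6315
  ovoid-seedpod: (15 − 32.5625)² / 32.5625 = 9.4723
χ² = 0.6315 + 9.4723 = 10.1038 ≈ 10.104

10.104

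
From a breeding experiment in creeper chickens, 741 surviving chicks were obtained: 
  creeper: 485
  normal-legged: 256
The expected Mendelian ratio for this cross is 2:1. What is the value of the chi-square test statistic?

Total ratio parts = 3. Expected numbers out of 741:
  creeper: 741 × 2/3 = 494
  normal-legged: 741 × 1/3 = 247
χ² = Σ (O − E)² / E
  creeper: (485 − 494)² / 494 = 0.1640
  normal-legged: (256 − 247)² / 247 = 0.3279
χ² = 0.1640 + 0.3279 = 0.4919 ≈ 0.492

0.492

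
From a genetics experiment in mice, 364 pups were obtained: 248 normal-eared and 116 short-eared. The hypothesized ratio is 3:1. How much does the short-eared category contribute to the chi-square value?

Expected counts for N = 364 under a 3:1 ratio (total parts = 4):
  normal-eared: 364 × 3/4 = 273
  short-eared: 364 × 1/4 = 91
Contribution of short-eared: (116 − 91)² / 91 = 6.8681

6.868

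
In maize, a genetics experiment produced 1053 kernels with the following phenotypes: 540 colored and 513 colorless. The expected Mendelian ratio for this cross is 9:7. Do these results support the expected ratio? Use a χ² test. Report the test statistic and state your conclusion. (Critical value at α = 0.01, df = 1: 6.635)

10.560; not consistent

Under the 9:7 hypothesis (Σ ratio = 16, N = 1053):
  colored: 1053 × 9/16 = 592.3125
  colorless: 1053 × 7/16 = 460.6875
χ² = Σ (O − E)² / E
  colored: (540 − 592.3125)² / 592.3125 = 4.6202
  colorless: (513 − 460.6875)² / 460.6875 = 5.9402
χ² = 4.6202 + 5.9402 = 10.5604 ≈ 10.560
Degrees of freedom = 2 − 1 = 1; critical value at α = 0.01 is 6.635.
Since 10.560 > 6.635, we reject the null hypothesis — the data do not fit the 9:7 ratio.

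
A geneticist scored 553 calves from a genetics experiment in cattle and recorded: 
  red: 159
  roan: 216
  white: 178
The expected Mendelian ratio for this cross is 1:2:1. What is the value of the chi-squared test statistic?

Total ratio parts = 4. Expected numbers out of 553:
  red: 553 × 1/4 = 138.25
  roan: 553 × 2/4 = 276.5
  white: 553 × 1/4 = 138.25
χ² = Σ (O − E)² / E
  red: (159 − 138.25)² / 138.25 = 3.1144
  roan: (216 − 276.5)² / 276.5 = 13.2378
  white: (178 − 138.25)² / 138.25 = 11.4290
χ² = 3.1144 + 13.2378 + 11.4290 = 27.7812 ≈ 27.781

27.781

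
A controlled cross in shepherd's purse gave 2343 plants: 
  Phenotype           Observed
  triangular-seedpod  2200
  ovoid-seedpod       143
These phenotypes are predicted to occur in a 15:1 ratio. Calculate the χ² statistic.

Total ratio parts = 16. Expected numbers out of 2343:
  triangular-seedpod: 2343 × 15/16 = 2196.5625
  ovoid-seedpod: 2343 × 1/16 = 146.4375
χ² = Σ (O − E)² / E
  triangular-seedpod: (2200 − 2196.5625)² / 2196.5625 = 0.0054
  ovoid-seedpod: (143 − 146.4375)² / 146.4375 = 0.0807
χ² = 0.0054 + 0.0807 = 0.0861 ≈ 0.086

0.086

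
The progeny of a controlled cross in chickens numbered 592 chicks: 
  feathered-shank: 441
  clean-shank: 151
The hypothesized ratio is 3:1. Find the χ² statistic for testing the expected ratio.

0.081

Expected counts for N = 592 under a 3:1 ratio (total parts = 4):
  feathered-shank: 592 × 3/4 = 444
  clean-shank: 592 × 1/4 = 148
χ² = Σ (O − E)² / E
  feathered-shank: (441 − 444)² / 444 = 0.0203
  clean-shank: (151 − 148)² / 148 = 0.0608
χ² = 0.0203 + 0.0608 = 0.0811 ≈ 0.081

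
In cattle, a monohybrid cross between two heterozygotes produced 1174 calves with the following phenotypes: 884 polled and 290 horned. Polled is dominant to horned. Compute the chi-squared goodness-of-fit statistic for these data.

0.056

For a monohybrid cross between heterozygotes with complete dominance, the expected phenotypic ratio is 3:1.
The 3:1 ratio has 4 parts, so with N = 1174 the expected counts are:
  polled: 1174 × 3/4 = 880.5
  horned: 1174 × 1/4 = 293.5
χ² = Σ (O − E)² / E
  polled: (884 − 880.5)² / 880.5 = 0.0139
  horned: (290 − 293.5)² / 293.5 = 0.0417
χ² = 0.0139 + 0.0417 = 0.0556 ≈ 0.056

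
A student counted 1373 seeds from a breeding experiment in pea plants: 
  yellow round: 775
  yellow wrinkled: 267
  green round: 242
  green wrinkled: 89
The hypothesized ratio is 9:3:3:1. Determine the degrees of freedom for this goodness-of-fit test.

3

A goodness-of-fit test with 4 phenotype classes has df = 4 − 1 = 3.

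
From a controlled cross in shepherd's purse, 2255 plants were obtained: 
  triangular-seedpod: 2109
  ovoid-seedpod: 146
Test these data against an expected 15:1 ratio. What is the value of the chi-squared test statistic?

The 15:1 ratio has 16 parts, so with N = 2255 the expected counts are:
  triangular-seedpod: 2255 × 15/16 = 2114.0625
  ovoid-seedpod: 2255 × 1/16 = 140.9375
χ² = Σ (O − E)² / E
  triangular-seedpod: (2109 − 2114.0625)² / 2114.0625 = 0.0121
  ovoid-seedpod: (146 − 140.9375)² / 140.9375 = 0.1818
χ² = 0.0121 + 0.1818 = 0.1939 ≈ 0.194

0.194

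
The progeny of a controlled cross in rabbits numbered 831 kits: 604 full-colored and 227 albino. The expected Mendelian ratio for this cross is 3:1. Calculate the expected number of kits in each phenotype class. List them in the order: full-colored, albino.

Total ratio parts = 4. Expected numbers out of 831:
  full-colored: 831 × 3/4 = 623.25
  albino: 831 × 1/4 = 207.75

623.25, 207.75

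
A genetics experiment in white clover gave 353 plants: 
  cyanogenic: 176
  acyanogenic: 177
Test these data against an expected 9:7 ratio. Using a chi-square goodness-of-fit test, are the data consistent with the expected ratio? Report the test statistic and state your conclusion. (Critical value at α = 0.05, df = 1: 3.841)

5.860; not consistent

Expected counts for N = 353 under a 9:7 ratio (total parts = 16):
  cyanogenic: 353 × 9/16 = 198.5625
  acyanogenic: 353 × 7/16 = 154.4375
χ² = Σ (O − E)² / E
  cyanogenic: (176 − 198.5625)² / 198.5625 = 2.5638
  acyanogenic: (177 − 154.4375)² / 154.4375 = 3.2963
χ² = 2.5638 + 3.2963 = 5.8601 ≈ 5.860
Degrees of freedom = 2 − 1 = 1; critical value at α = 0.05 is 3.841.
Since 5.860 > 3.841, we reject the null hypothesis — the data do not fit the 9:7 ratio.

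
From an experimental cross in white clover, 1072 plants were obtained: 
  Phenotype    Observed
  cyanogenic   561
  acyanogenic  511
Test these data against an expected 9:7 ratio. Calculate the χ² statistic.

6.687

Expected counts for N = 1072 under a 9:7 ratio (total parts = 16):
  cyanogenic: 1072 × 9/16 = 603
  acyanogenic: 1072 × 7/16 = 469
χ² = Σ (O − E)² / E
  cyanogenic: (561 − 603)² / 603 = 2.9254
  acyanogenic: (511 − 469)² / 469 = 3.7612
χ² = 2.9254 + 3.7612 = 6.6866 ≈ 6.687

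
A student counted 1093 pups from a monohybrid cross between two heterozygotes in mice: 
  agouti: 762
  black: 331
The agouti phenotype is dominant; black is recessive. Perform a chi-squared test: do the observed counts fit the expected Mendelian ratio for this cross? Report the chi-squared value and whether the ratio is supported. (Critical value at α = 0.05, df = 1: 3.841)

16.274; not consistent

For a monohybrid cross between heterozygotes with complete dominance, the expected phenotypic ratio is 3:1.
Total ratio parts = 4. Expected numbers out of 1093:
  agouti: 1093 × 3/4 = 819.75
  black: 1093 × 1/4 = 273.25
χ² = Σ (O − E)² / E
  agouti: (762 − 819.75)² / 819.75 = 4.0684
  black: (331 − 273.25)² / 273.25 = 12.2052
χ² = 4.0684 + 12.2052 = 16.2736 ≈ 16.274
Degrees of freedom = 2 − 1 = 1; critical value at α = 0.05 is 3.841.
Since 16.274 > 3.841, we reject the null hypothesis — the data do not fit the 3:1 ratio.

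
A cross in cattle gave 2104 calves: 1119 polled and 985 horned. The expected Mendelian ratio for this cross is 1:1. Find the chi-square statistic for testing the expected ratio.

Expected counts for N = 2104 under a 1:1 ratio (total parts = 2):
  polled: 2104 × 1/2 = 1052
  horned: 2104 × 1/2 = 1052
χ² = Σ (O − E)² / E
  polled: (1119 − 1052)² / 1052 = 4.2671
  horned: (985 − 1052)² / 1052 = 4.2671
χ² = 4.2671 + 4.2671 = 8.5342 ≈ 8.534

8.534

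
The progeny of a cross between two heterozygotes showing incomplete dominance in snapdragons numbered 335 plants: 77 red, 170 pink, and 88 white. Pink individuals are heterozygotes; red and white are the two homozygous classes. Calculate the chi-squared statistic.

With incomplete dominance, a heterozygote × heterozygote cross gives a 1:2:1 phenotypic ratio.
Under the 1:2:1 hypothesis (Σ ratio = 4, N = 335):
  red: 335 × 1/4 = 83.75
  pink: 335 × 2/4 = 167.5
  white: 335 × 1/4 = 83.75
χ² = Σ (O − E)² / E
  red: (77 − 83.75)² / 83.75 = 0.5440
  pink: (170 − 167.5)² / 167.5 = 0.0373
  white: (88 − 83.75)² / 83.75 = 0.2157
χ² = 0.5440 + 0.0373 + 0.2157 = 0.797

0.797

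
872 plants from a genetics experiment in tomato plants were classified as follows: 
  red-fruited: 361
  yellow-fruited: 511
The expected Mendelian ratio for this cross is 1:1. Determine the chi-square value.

25.803

Under the 1:1 hypothesis (Σ ratio = 2, N = 872):
  red-fruited: 872 × 1/2 = 436
  yellow-fruited: 872 × 1/2 = 436
χ² = Σ (O − E)² / E
  red-fruited: (361 − 436)² / 436 = 12.9014
  yellow-fruited: (511 − 436)² / 436 = 12.9014
χ² = 12.9014 + 12.9014 = 25.8028 ≈ 25.803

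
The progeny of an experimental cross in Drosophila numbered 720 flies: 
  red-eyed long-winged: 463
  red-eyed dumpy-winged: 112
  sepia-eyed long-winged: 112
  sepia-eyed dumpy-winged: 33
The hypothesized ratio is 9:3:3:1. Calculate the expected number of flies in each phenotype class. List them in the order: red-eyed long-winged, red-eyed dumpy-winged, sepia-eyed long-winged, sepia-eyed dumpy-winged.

405, 135, 135, 45

Total ratio parts = 16. Expected numbers out of 720:
  red-eyed long-winged: 720 × 9/16 = 405
  red-eyed dumpy-winged: 720 × 3/16 = 135
  sepia-eyed long-winged: 720 × 3/16 = 135
  sepia-eyed dumpy-winged: 720 × 1/16 = 45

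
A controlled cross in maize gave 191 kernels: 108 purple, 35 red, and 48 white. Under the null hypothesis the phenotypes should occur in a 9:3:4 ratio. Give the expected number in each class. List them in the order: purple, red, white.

The 9:3:4 ratio has 16 parts, so with N = 191 the expected counts are:
  purple: 191 × 9/16 = 107.4375
  red: 191 × 3/16 = 35.8125
  white: 191 × 4/16 = 47.75

107.4375, 35.8125, 47.75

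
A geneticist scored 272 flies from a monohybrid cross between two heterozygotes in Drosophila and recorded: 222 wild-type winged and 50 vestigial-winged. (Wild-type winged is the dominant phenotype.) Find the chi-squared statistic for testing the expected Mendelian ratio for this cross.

6.353

For a monohybrid cross between heterozygotes with complete dominance, the expected phenotypic ratio is 3:1.
Under the 3:1 hypothesis (Σ ratio = 4, N = 272):
  wild-type winged: 272 × 3/4 = 204
  vestigial-winged: 272 × 1/4 = 68
χ² = Σ (O − E)² / E
  wild-type winged: (222 − 204)² / 204 = 1.5882
  vestigial-winged: (50 − 68)² / 68 = 4.7647
χ² = 1.5882 + 4.7647 = 6.3529 ≈ 6.353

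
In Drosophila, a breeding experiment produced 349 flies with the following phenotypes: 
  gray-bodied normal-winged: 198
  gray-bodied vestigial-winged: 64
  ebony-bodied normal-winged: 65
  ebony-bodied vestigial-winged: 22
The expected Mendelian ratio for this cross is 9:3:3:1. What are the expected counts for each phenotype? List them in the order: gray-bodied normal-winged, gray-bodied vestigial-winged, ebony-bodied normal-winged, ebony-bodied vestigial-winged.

Total ratio parts = 16. Expected numbers out of 349:
  gray-bodied normal-winged: 349 × 9/16 = 196.3125
  gray-bodied vestigial-winged: 349 × 3/16 = 65.4375
  ebony-bodied normal-winged: 349 × 3/16 = 65.4375
  ebony-bodied vestigial-winged: 349 × 1/16 = 21.8125

196.3125, 65.4375, 65.4375, 21.8125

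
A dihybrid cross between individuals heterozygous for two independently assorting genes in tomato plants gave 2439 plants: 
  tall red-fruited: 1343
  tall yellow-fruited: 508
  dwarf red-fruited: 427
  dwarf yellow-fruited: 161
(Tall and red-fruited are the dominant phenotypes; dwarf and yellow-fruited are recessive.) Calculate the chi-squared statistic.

8.719

A dihybrid F₂ with independent assortment and complete dominance at both loci gives a 9:3:3:1 phenotypic ratio.
Expected counts for N = 2439 under a 9:3:3:1 ratio (total parts = 16):
  tall red-fruited: 2439 × 9/16 = 1371.9375
  tall yellow-fruited: 2439 × 3/16 = 457.3125
  dwarf red-fruited: 2439 × 3/16 = 457.3125
  dwarf yellow-fruited: 2439 × 1/16 = 152.4375
χ² = Σ (O − E)² / E
  tall red-fruited: (1343 − 1371.9375)² / 1371.9375 = 0.6104
  tall yellow-fruited: (508 − 457.3125)² / 457.3125 = 5.6181
  dwarf red-fruited: (427 − 457.3125)² / 457.3125 = 2.0092
  dwarf yellow-fruited: (161 − 152.4375)² / 152.4375 = 0.4810
χ² = 0.6104 + 5.6181 + 2.0092 + 0.4810 = 8.7187 ≈ 8.719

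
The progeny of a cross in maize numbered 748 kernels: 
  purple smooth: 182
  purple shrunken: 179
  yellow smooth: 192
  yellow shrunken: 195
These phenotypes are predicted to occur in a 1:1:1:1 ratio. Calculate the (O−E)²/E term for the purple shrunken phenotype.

0.342

Expected counts for N = 748 under a 1:1:1:1 ratio (total parts = 4):
  purple smooth: 748 × 1/4 = 187
  purple shrunken: 748 × 1/4 = 187
  yellow smooth: 748 × 1/4 = 187
  yellow shrunken: 748 × 1/4 = 187
Contribution of purple shrunken: (179 − 187)² / 187 = 0.3422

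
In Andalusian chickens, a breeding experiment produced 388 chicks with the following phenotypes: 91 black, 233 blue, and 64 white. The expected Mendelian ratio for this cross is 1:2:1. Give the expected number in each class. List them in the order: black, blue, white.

97, 194, 97

The 1:2:1 ratio has 4 parts, so with N = 388 the expected counts are:
  black: 388 × 1/4 = 97
  blue: 388 × 2/4 = 194
  white: 388 × 1/4 = 97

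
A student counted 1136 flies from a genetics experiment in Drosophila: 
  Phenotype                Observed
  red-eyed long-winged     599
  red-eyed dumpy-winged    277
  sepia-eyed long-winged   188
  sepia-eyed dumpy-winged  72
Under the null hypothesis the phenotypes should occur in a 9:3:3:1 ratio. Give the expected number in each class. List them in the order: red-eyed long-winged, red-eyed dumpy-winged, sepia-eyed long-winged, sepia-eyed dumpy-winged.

Under the 9:3:3:1 hypothesis (Σ ratio = 16, N = 1136):
  red-eyed long-winged: 1136 × 9/16 = 639
  red-eyed dumpy-winged: 1136 × 3/16 = 213
  sepia-eyed long-winged: 1136 × 3/16 = 213
  sepia-eyed dumpy-winged: 1136 × 1/16 = 71

639, 213, 213, 71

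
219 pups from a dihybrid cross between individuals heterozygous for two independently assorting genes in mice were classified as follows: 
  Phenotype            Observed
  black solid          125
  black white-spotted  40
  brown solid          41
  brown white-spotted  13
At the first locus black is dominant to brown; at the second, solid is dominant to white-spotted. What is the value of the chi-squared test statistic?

0.089

A dihybrid F₂ with independent assortment and complete dominance at both loci gives a 9:3:3:1 phenotypic ratio.
Expected counts for N = 219 under a 9:3:3:1 ratio (total parts = 16):
  black solid: 219 × 9/16 = 123.1875
  black white-spotted: 219 × 3/16 = 41.0625
  brown solid: 219 × 3/16 = 41.0625
  brown white-spotted: 219 × 1/16 = 13.6875
χ² = Σ (O − E)² / E
  black solid: (125 − 123.1875)² / 123.1875 = 0.0267
  black white-spotted: (40 − 41.0625)² / 41.0625 = 0.0275
  brown solid: (41 − 41.0625)² / 41.0625 = 0.0001
  brown white-spotted: (13 − 13.6875)² / 13.6875 = 0.0345
χ² = 0.0267 + 0.0275 + 0.0001 + 0.0345 = 0.0888 ≈ 0.089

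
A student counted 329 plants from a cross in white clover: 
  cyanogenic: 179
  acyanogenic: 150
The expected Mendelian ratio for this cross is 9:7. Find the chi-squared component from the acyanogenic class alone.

Under the 9:7 hypothesis (Σ ratio = 16, N = 329):
  cyanogenic: 329 × 9/16 = 185.0625
  acyanogenic: 329 × 7/16 = 143.9375
Contribution of acyanogenic: (150 − 143.9375)² / 143.9375 = 0.2553

0.255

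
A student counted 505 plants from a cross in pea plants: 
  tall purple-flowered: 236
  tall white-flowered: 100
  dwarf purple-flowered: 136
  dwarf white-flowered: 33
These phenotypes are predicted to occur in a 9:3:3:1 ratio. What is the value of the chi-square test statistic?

Total ratio parts = 16. Expected numbers out of 505:
  tall purple-flowered: 505 × 9/16 = 284.0625
  tall white-flowered: 505 × 3/16 = 94.6875
  dwarf purple-flowered: 505 × 3/16 = 94.6875
  dwarf white-flowered: 505 × 1/16 = 31.5625
χ² = Σ (O − E)² / E
  tall purple-flowered: (236 − 284.0625)² / 284.0625 = 8.1320
  tall white-flowered: (100 − 94.6875)² / 94.6875 = 0.2981
  dwarf purple-flowered: (136 − 94.6875)² / 94.6875 = 18.0248
  dwarf white-flowered: (33 − 31.5625)² / 31.5625 = 0.0655
χ² = 8.1320 + 0.2981 + 18.0248 + 0.0655 = 26.5204 ≈ 26.520

26.520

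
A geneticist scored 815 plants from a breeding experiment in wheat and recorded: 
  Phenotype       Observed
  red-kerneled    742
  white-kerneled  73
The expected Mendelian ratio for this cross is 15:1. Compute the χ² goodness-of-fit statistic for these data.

10.193

Under the 15:1 hypothesis (Σ ratio = 16, N = 815):
  red-kerneled: 815 × 15/16 = 764.0625
  white-kerneled: 815 × 1/16 = 50.9375
χ² = Σ (O − E)² / E
  red-kerneled: (742 − 764.0625)² / 764.0625 = 0.6371
  white-kerneled: (73 − 50.9375)² / 50.9375 = 9.5559
χ² = 0.6371 + 9.5559 = 10.193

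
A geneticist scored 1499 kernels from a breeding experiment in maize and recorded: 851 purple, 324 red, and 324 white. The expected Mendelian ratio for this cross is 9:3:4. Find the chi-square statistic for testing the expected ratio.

Under the 9:3:4 hypothesis (Σ ratio = 16, N = 1499):
  purple: 1499 × 9/16 = 843.1875
  red: 1499 × 3/16 = 281.0625
  white: 1499 × 4/16 = 374.75
χ² = Σ (O − E)² / E
  purple: (851 − 843.1875)² / 843.1875 = 0.0724
  red: (324 − 281.0625)² / 281.0625 = 6.5595
  white: (324 − 374.75)² / 374.75 = 6.8727
χ² = 0.0724 + 6.5595 + 6.8727 = 13.5046 ≈ 13.505

13.505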